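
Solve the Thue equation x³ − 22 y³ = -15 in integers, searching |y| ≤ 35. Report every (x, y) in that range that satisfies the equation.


The equation is x³ - 22y³ = -15. For fixed y, x³ = 22·y³ − 15, so a solution requires the RHS to be a perfect cube.
Strategy: iterate y from -35 to 35, compute RHS = 22·y³ − 15, and check whether it is a (positive or negative) perfect cube.
Check small values of y:
  y = 0: RHS = -15 is not a perfect cube.
  y = 1: RHS = 7 is not a perfect cube.
  y = -1: RHS = -37 is not a perfect cube.
  y = 2: RHS = 161 is not a perfect cube.
  y = -2: RHS = -191 is not a perfect cube.
  y = 3: RHS = 579 is not a perfect cube.
  y = -3: RHS = -609 is not a perfect cube.
Continuing the search up to |y| = 35 finds no solutions either.
No (x, y) in the scanned range satisfies the equation.

No integer solutions with |y| ≤ 35.


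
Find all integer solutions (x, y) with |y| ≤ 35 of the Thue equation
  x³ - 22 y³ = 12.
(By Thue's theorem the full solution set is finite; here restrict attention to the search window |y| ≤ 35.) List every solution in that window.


The equation is x³ - 22y³ = 12. For fixed y, x³ = 22·y³ + 12, so a solution requires the RHS to be a perfect cube.
Strategy: iterate y from -35 to 35, compute RHS = 22·y³ + 12, and check whether it is a (positive or negative) perfect cube.
Check small values of y:
  y = 0: RHS = 12 is not a perfect cube.
  y = 1: RHS = 34 is not a perfect cube.
  y = -1: RHS = -10 is not a perfect cube.
  y = 2: RHS = 188 is not a perfect cube.
  y = -2: RHS = -164 is not a perfect cube.
  y = 3: RHS = 606 is not a perfect cube.
  y = -3: RHS = -582 is not a perfect cube.
Continuing the search up to |y| = 35 finds no solutions either.
No (x, y) in the scanned range satisfies the equation.

No integer solutions with |y| ≤ 35.


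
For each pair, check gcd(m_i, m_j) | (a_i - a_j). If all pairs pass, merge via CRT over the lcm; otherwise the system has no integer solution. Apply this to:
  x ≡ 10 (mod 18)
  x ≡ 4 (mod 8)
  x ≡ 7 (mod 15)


Moduli 18, 8, 15 are not pairwise coprime, so CRT works modulo lcm(m_i) when all pairwise compatibility conditions hold.
Pairwise compatibility: gcd(m_i, m_j) must divide a_i - a_j for every pair.
Merge one congruence at a time:
  Start: x ≡ 10 (mod 18).
  Combine with x ≡ 4 (mod 8): gcd(18, 8) = 2; 4 - 10 = -6, which IS divisible by 2, so compatible.
    Write x = 10 + 18·t and substitute into x ≡ 4 (mod 8): 18·t ≡ 4 − 10 = -6 (mod 8).
    Divide the congruence (and modulus) by g = 2: 9·t ≡ -3 (mod 4).
    Reduce coefficients mod 4: 1·t ≡ 1 (mod 4).
    So t ≡ 1 (mod 4).
    Then x = 10 + 18·1 = 28, valid modulo lcm(18, 8) = 72: x ≡ 28 (mod 72).
  Combine with x ≡ 7 (mod 15): gcd(72, 15) = 3; 7 - 28 = -21, which IS divisible by 3, so compatible.
    Write x = 28 + 72·t and substitute into x ≡ 7 (mod 15): 72·t ≡ 7 − 28 = -21 (mod 15).
    Divide the congruence (and modulus) by g = 3: 24·t ≡ -7 (mod 5).
    Reduce coefficients mod 5: 4·t ≡ 3 (mod 5).
    The inverse of 4 mod 5 is 4 (since 4·4 = 16 = 3·5 + 1), so t ≡ 4·3 = 12 ≡ 2 (mod 5).
    Then x = 28 + 72·2 = 172, valid modulo lcm(72, 15) = 360: x ≡ 172 (mod 360).
Verify: 172 mod 18 = 10, 172 mod 8 = 4, 172 mod 15 = 7.

x ≡ 172 (mod 360).


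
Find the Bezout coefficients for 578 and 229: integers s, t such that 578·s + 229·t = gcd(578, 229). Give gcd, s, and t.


Euclidean algorithm on (578, 229) — divide until remainder is 0:
  578 = 2 · 229 + 120
  229 = 1 · 120 + 109
  120 = 1 · 109 + 11
  109 = 9 · 11 + 10
  11 = 1 · 10 + 1
  10 = 10 · 1 + 0
gcd(578, 229) = 1.
Track Bezout coefficients alongside the remainders: start with r₀ = 578 = a·1 + b·0 (s = 1, t = 0) and r₁ = 229 = a·0 + b·1 (s = 0, t = 1); each new remainder r_{k+1} = r_{k-1} − q_k·r_k inherits s_{k+1} = s_{k-1} − q_k·s_k, t_{k+1} = t_{k-1} − q_k·t_k, so r_k = a·s_k + b·t_k at every step:
  q = 2: r = 120, s = 1 − 2·0 = 1, t = 0 − 2·1 = -2  (check: 578·1 + 229·(-2) = 120)
  q = 1: r = 109, s = 0 − 1·1 = -1, t = 1 − 1·(-2) = 3  (check: 578·(-1) + 229·3 = 109)
  q = 1: r = 11, s = 1 − 1·(-1) = 2, t = -2 − 1·3 = -5  (check: 578·2 + 229·(-5) = 11)
  q = 9: r = 10, s = -1 − 9·2 = -19, t = 3 − 9·(-5) = 48  (check: 578·(-19) + 229·48 = 10)
  q = 1: r = 1, s = 2 − 1·(-19) = 21, t = -5 − 1·48 = -53  (check: 578·21 + 229·(-53) = 1)
The row with r = 1 (the gcd) gives the Bezout coefficients s = 21, t = -53.
Result: 578 · (21) + 229 · (-53) = 1.

gcd(578, 229) = 1; s = 21, t = -53 (check: 578·21 + 229·(-53) = 1).


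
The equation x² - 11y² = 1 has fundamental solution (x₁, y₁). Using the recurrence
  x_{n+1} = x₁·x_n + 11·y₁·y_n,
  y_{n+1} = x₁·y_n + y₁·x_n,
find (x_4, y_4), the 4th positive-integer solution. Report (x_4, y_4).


Step 1: Find the fundamental solution (x₁, y₁) of x² - 11y² = 1.
  Expand √11 as a continued fraction. a₀ = ⌊√11⌋ = 3; iterate m_{k+1} = d_k·a_k − m_k, d_{k+1} = (11 − m_{k+1}²)/d_k, a_{k+1} = ⌊(a₀ + m_{k+1})/d_{k+1}⌋ (starting m₀ = 0, d₀ = 1), with convergents p_k = a_k·p_{k-1} + p_{k-2}, q_k = a_k·q_{k-1} + q_{k-2} (p₋₁ = 1, q₋₁ = 0):
  k = 0: a₀ = 3; p₀/q₀ = 3/1; p₀² − 11·q₀² = 9 − 11 = -2.
  k = 1: m = 3, d = 2, a = ⌊(3 + 3)/2⌋ = 3; p/q = (3·3 + 1)/(3·1 + 0) = 10/3; p² − 11·q² = 100 − 99 = 1.
  The first convergent with p² − 11·q² = 1 gives the fundamental solution (x₁, y₁) = (10, 3).
Step 2: Apply the recurrence (x_{n+1}, y_{n+1}) = (x₁x_n + 11y₁y_n, x₁y_n + y₁x_n) repeatedly.
  From (x_1, y_1) = (10, 3): x_2 = 10·10 + 11·3·3 = 199; y_2 = 10·3 + 3·10 = 60.
  From (x_2, y_2) = (199, 60): x_3 = 10·199 + 11·3·60 = 3970; y_3 = 10·60 + 3·199 = 1197.
  From (x_3, y_3) = (3970, 1197): x_4 = 10·3970 + 11·3·1197 = 79201; y_4 = 10·1197 + 3·3970 = 23880.
Step 3: Verify x_4² - 11·y_4² = 6272798401 - 6272798400 = 1 (should be 1). ✓

(x_1, y_1) = (10, 3); (x_4, y_4) = (79201, 23880).


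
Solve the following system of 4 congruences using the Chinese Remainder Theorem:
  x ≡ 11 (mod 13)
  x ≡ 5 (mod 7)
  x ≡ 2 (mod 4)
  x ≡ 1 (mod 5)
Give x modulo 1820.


Product of moduli M = 13 · 7 · 4 · 5 = 1820.
Merge one congruence at a time:
  Start: x ≡ 11 (mod 13).
  Combine with x ≡ 5 (mod 7); new modulus lcm = 91.
    Write x = 11 + 13·t and substitute into x ≡ 5 (mod 7): 13·t ≡ 5 − 11 = -6 (mod 7).
    Reduce coefficients mod 7: 6·t ≡ 1 (mod 7).
    The inverse of 6 mod 7 is 6 (since 6·6 = 36 = 5·7 + 1), so t ≡ 6·1 = 6 ≡ 6 (mod 7).
    Then x = 11 + 13·6 = 89, valid modulo lcm(13, 7) = 91: x ≡ 89 (mod 91).
  Combine with x ≡ 2 (mod 4); new modulus lcm = 364.
    Write x = 89 + 91·t and substitute into x ≡ 2 (mod 4): 91·t ≡ 2 − 89 = -87 (mod 4).
    Reduce coefficients mod 4: 3·t ≡ 1 (mod 4).
    The inverse of 3 mod 4 is 3 (since 3·3 = 9 = 2·4 + 1), so t ≡ 3·1 = 3 ≡ 3 (mod 4).
    Then x = 89 + 91·3 = 362, valid modulo lcm(91, 4) = 364: x ≡ 362 (mod 364).
  Combine with x ≡ 1 (mod 5); new modulus lcm = 1820.
    Write x = 362 + 364·t and substitute into x ≡ 1 (mod 5): 364·t ≡ 1 − 362 = -361 (mod 5).
    Reduce coefficients mod 5: 4·t ≡ 4 (mod 5).
    The inverse of 4 mod 5 is 4 (since 4·4 = 16 = 3·5 + 1), so t ≡ 4·4 = 16 ≡ 1 (mod 5).
    Then x = 362 + 364·1 = 726, valid modulo lcm(364, 5) = 1820: x ≡ 726 (mod 1820).
Verify against each original: 726 mod 13 = 11, 726 mod 7 = 5, 726 mod 4 = 2, 726 mod 5 = 1.

x ≡ 726 (mod 1820).


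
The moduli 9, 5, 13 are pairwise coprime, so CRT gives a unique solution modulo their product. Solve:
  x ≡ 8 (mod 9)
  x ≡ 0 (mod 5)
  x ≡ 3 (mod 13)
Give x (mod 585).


Moduli 9, 5, 13 are pairwise coprime; by CRT there is a unique solution modulo M = 9 · 5 · 13 = 585.
Solve pairwise, accumulating the modulus:
  Start with x ≡ 8 (mod 9).
  Combine with x ≡ 0 (mod 5): since gcd(9, 5) = 1, we get a unique residue mod 45.
    Write x = 8 + 9·t and substitute into x ≡ 0 (mod 5): 9·t ≡ 0 − 8 = -8 (mod 5).
    Reduce coefficients mod 5: 4·t ≡ 2 (mod 5).
    The inverse of 4 mod 5 is 4 (since 4·4 = 16 = 3·5 + 1), so t ≡ 4·2 = 8 ≡ 3 (mod 5).
    Then x = 8 + 9·3 = 35, valid modulo lcm(9, 5) = 45: x ≡ 35 (mod 45).
  Combine with x ≡ 3 (mod 13): since gcd(45, 13) = 1, we get a unique residue mod 585.
    Write x = 35 + 45·t and substitute into x ≡ 3 (mod 13): 45·t ≡ 3 − 35 = -32 (mod 13).
    Reduce coefficients mod 13: 6·t ≡ 7 (mod 13).
    The inverse of 6 mod 13 is 11 (since 6·11 = 66 = 5·13 + 1), so t ≡ 11·7 = 77 ≡ 12 (mod 13).
    Then x = 35 + 45·12 = 575, valid modulo lcm(45, 13) = 585: x ≡ 575 (mod 585).
Verify: 575 mod 9 = 8 ✓, 575 mod 5 = 0 ✓, 575 mod 13 = 3 ✓.

x ≡ 575 (mod 585).


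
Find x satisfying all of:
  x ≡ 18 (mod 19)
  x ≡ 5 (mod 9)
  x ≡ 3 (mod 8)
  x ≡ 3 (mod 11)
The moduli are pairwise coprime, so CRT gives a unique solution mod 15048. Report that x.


Product of moduli M = 19 · 9 · 8 · 11 = 15048.
Merge one congruence at a time:
  Start: x ≡ 18 (mod 19).
  Combine with x ≡ 5 (mod 9); new modulus lcm = 171.
    Write x = 18 + 19·t and substitute into x ≡ 5 (mod 9): 19·t ≡ 5 − 18 = -13 (mod 9).
    Reduce coefficients mod 9: 1·t ≡ 5 (mod 9).
    So t ≡ 5 (mod 9).
    Then x = 18 + 19·5 = 113, valid modulo lcm(19, 9) = 171: x ≡ 113 (mod 171).
  Combine with x ≡ 3 (mod 8); new modulus lcm = 1368.
    Write x = 113 + 171·t and substitute into x ≡ 3 (mod 8): 171·t ≡ 3 − 113 = -110 (mod 8).
    Reduce coefficients mod 8: 3·t ≡ 2 (mod 8).
    The inverse of 3 mod 8 is 3 (since 3·3 = 9 = 1·8 + 1), so t ≡ 3·2 = 6 ≡ 6 (mod 8).
    Then x = 113 + 171·6 = 1139, valid modulo lcm(171, 8) = 1368: x ≡ 1139 (mod 1368).
  Combine with x ≡ 3 (mod 11); new modulus lcm = 15048.
    Write x = 1139 + 1368·t and substitute into x ≡ 3 (mod 11): 1368·t ≡ 3 − 1139 = -1136 (mod 11).
    Reduce coefficients mod 11: 4·t ≡ 8 (mod 11).
    The inverse of 4 mod 11 is 3 (since 4·3 = 12 = 1·11 + 1), so t ≡ 3·8 = 24 ≡ 2 (mod 11).
    Then x = 1139 + 1368·2 = 3875, valid modulo lcm(1368, 11) = 15048: x ≡ 3875 (mod 15048).
Verify against each original: 3875 mod 19 = 18, 3875 mod 9 = 5, 3875 mod 8 = 3, 3875 mod 11 = 3.

x ≡ 3875 (mod 15048).


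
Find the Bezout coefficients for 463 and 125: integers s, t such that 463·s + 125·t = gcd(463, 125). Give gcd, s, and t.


Euclidean algorithm on (463, 125) — divide until remainder is 0:
  463 = 3 · 125 + 88
  125 = 1 · 88 + 37
  88 = 2 · 37 + 14
  37 = 2 · 14 + 9
  14 = 1 · 9 + 5
  9 = 1 · 5 + 4
  5 = 1 · 4 + 1
  4 = 4 · 1 + 0
gcd(463, 125) = 1.
Track Bezout coefficients alongside the remainders: start with r₀ = 463 = a·1 + b·0 (s = 1, t = 0) and r₁ = 125 = a·0 + b·1 (s = 0, t = 1); each new remainder r_{k+1} = r_{k-1} − q_k·r_k inherits s_{k+1} = s_{k-1} − q_k·s_k, t_{k+1} = t_{k-1} − q_k·t_k, so r_k = a·s_k + b·t_k at every step:
  q = 3: r = 88, s = 1 − 3·0 = 1, t = 0 − 3·1 = -3  (check: 463·1 + 125·(-3) = 88)
  q = 1: r = 37, s = 0 − 1·1 = -1, t = 1 − 1·(-3) = 4  (check: 463·(-1) + 125·4 = 37)
  q = 2: r = 14, s = 1 − 2·(-1) = 3, t = -3 − 2·4 = -11  (check: 463·3 + 125·(-11) = 14)
  q = 2: r = 9, s = -1 − 2·3 = -7, t = 4 − 2·(-11) = 26  (check: 463·(-7) + 125·26 = 9)
  q = 1: r = 5, s = 3 − 1·(-7) = 10, t = -11 − 1·26 = -37  (check: 463·10 + 125·(-37) = 5)
  q = 1: r = 4, s = -7 − 1·10 = -17, t = 26 − 1·(-37) = 63  (check: 463·(-17) + 125·63 = 4)
  q = 1: r = 1, s = 10 − 1·(-17) = 27, t = -37 − 1·63 = -100  (check: 463·27 + 125·(-100) = 1)
The row with r = 1 (the gcd) gives the Bezout coefficients s = 27, t = -100.
Result: 463 · (27) + 125 · (-100) = 1.

gcd(463, 125) = 1; s = 27, t = -100 (check: 463·27 + 125·(-100) = 1).


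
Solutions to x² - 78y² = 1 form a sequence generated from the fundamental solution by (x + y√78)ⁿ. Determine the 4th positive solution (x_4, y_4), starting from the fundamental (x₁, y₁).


Step 1: Find the fundamental solution (x₁, y₁) of x² - 78y² = 1.
  Expand √78 as a continued fraction. a₀ = ⌊√78⌋ = 8; iterate m_{k+1} = d_k·a_k − m_k, d_{k+1} = (78 − m_{k+1}²)/d_k, a_{k+1} = ⌊(a₀ + m_{k+1})/d_{k+1}⌋ (starting m₀ = 0, d₀ = 1), with convergents p_k = a_k·p_{k-1} + p_{k-2}, q_k = a_k·q_{k-1} + q_{k-2} (p₋₁ = 1, q₋₁ = 0):
  k = 0: a₀ = 8; p₀/q₀ = 8/1; p₀² − 78·q₀² = 64 − 78 = -14.
  k = 1: m = 8, d = 14, a = ⌊(8 + 8)/14⌋ = 1; p/q = (1·8 + 1)/(1·1 + 0) = 9/1; p² − 78·q² = 81 − 78 = 3.
  k = 2: m = 6, d = 3, a = ⌊(8 + 6)/3⌋ = 4; p/q = (4·9 + 8)/(4·1 + 1) = 44/5; p² − 78·q² = 1936 − 1950 = -14.
  k = 3: m = 6, d = 14, a = ⌊(8 + 6)/14⌋ = 1; p/q = (1·44 + 9)/(1·5 + 1) = 53/6; p² − 78·q² = 2809 − 2808 = 1.
  The first convergent with p² − 78·q² = 1 gives the fundamental solution (x₁, y₁) = (53, 6).
Step 2: Apply the recurrence (x_{n+1}, y_{n+1}) = (x₁x_n + 78y₁y_n, x₁y_n + y₁x_n) repeatedly.
  From (x_1, y_1) = (53, 6): x_2 = 53·53 + 78·6·6 = 5617; y_2 = 53·6 + 6·53 = 636.
  From (x_2, y_2) = (5617, 636): x_3 = 53·5617 + 78·6·636 = 595349; y_3 = 53·636 + 6·5617 = 67410.
  From (x_3, y_3) = (595349, 67410): x_4 = 53·595349 + 78·6·67410 = 63101377; y_4 = 53·67410 + 6·595349 = 7144824.
Step 3: Verify x_4² - 78·y_4² = 3981783779296129 - 3981783779296128 = 1 (should be 1). ✓

(x_1, y_1) = (53, 6); (x_4, y_4) = (63101377, 7144824).


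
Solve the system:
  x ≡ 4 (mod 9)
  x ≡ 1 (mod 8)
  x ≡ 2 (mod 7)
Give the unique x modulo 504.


Moduli 9, 8, 7 are pairwise coprime; by CRT there is a unique solution modulo M = 9 · 8 · 7 = 504.
Solve pairwise, accumulating the modulus:
  Start with x ≡ 4 (mod 9).
  Combine with x ≡ 1 (mod 8): since gcd(9, 8) = 1, we get a unique residue mod 72.
    Write x = 4 + 9·t and substitute into x ≡ 1 (mod 8): 9·t ≡ 1 − 4 = -3 (mod 8).
    Reduce coefficients mod 8: 1·t ≡ 5 (mod 8).
    So t ≡ 5 (mod 8).
    Then x = 4 + 9·5 = 49, valid modulo lcm(9, 8) = 72: x ≡ 49 (mod 72).
  Combine with x ≡ 2 (mod 7): since gcd(72, 7) = 1, we get a unique residue mod 504.
    Write x = 49 + 72·t and substitute into x ≡ 2 (mod 7): 72·t ≡ 2 − 49 = -47 (mod 7).
    Reduce coefficients mod 7: 2·t ≡ 2 (mod 7).
    The inverse of 2 mod 7 is 4 (since 2·4 = 8 = 1·7 + 1), so t ≡ 4·2 = 8 ≡ 1 (mod 7).
    Then x = 49 + 72·1 = 121, valid modulo lcm(72, 7) = 504: x ≡ 121 (mod 504).
Verify: 121 mod 9 = 4 ✓, 121 mod 8 = 1 ✓, 121 mod 7 = 2 ✓.

x ≡ 121 (mod 504).


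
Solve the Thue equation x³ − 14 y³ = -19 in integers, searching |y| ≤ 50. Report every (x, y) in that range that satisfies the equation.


The equation is x³ - 14y³ = -19. For fixed y, x³ = 14·y³ − 19, so a solution requires the RHS to be a perfect cube.
Strategy: iterate y from -50 to 50, compute RHS = 14·y³ − 19, and check whether it is a (positive or negative) perfect cube.
Check small values of y:
  y = 0: RHS = -19 is not a perfect cube.
  y = 1: RHS = -5 is not a perfect cube.
  y = -1: RHS = -33 is not a perfect cube.
  y = 2: RHS = 93 is not a perfect cube.
  y = -2: RHS = -131 is not a perfect cube.
  y = 3: RHS = 359 is not a perfect cube.
  y = -3: RHS = -397 is not a perfect cube.
Continuing the search up to |y| = 50 finds no solutions either.
No (x, y) in the scanned range satisfies the equation.

No integer solutions with |y| ≤ 50.


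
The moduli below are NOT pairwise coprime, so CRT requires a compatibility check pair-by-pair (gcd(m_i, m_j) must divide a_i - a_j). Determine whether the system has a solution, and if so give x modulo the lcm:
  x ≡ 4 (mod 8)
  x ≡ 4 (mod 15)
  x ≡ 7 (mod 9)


Moduli 8, 15, 9 are not pairwise coprime, so CRT works modulo lcm(m_i) when all pairwise compatibility conditions hold.
Pairwise compatibility: gcd(m_i, m_j) must divide a_i - a_j for every pair.
Merge one congruence at a time:
  Start: x ≡ 4 (mod 8).
  Combine with x ≡ 4 (mod 15): gcd(8, 15) = 1; 4 - 4 = 0, which IS divisible by 1, so compatible.
    Write x = 4 + 8·t and substitute into x ≡ 4 (mod 15): 8·t ≡ 4 − 4 = 0 (mod 15).
    The inverse of 8 mod 15 is 2 (since 8·2 = 16 = 1·15 + 1), so t ≡ 2·0 = 0 ≡ 0 (mod 15).
    Then x = 4 + 8·0 = 4, valid modulo lcm(8, 15) = 120: x ≡ 4 (mod 120).
  Combine with x ≡ 7 (mod 9): gcd(120, 9) = 3; 7 - 4 = 3, which IS divisible by 3, so compatible.
    Write x = 4 + 120·t and substitute into x ≡ 7 (mod 9): 120·t ≡ 7 − 4 = 3 (mod 9).
    Divide the congruence (and modulus) by g = 3: 40·t ≡ 1 (mod 3).
    Reduce coefficients mod 3: 1·t ≡ 1 (mod 3).
    So t ≡ 1 (mod 3).
    Then x = 4 + 120·1 = 124, valid modulo lcm(120, 9) = 360: x ≡ 124 (mod 360).
Verify: 124 mod 8 = 4, 124 mod 15 = 4, 124 mod 9 = 7.

x ≡ 124 (mod 360).


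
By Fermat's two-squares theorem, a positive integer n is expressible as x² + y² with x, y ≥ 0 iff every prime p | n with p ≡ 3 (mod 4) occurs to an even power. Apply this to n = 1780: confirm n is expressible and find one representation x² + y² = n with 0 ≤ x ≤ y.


Step 1: Factor n = 1780 = 2^2 · 5 · 89.
Step 2: Check the mod-4 condition on each prime factor: 2 = 2 (special); 5 ≡ 1 (mod 4), exponent 1; 89 ≡ 1 (mod 4), exponent 1.
All primes ≡ 3 (mod 4) appear to even exponent (or don't appear), so by the two-squares theorem n IS expressible as a sum of two squares.
Step 3: Build a representation. Group n = k² · m with k = 2 and m = 5 · 89 = 445 (a product of primes ≡ 1 (mod 4)); a representation of m scales to one of n via (k·x)² + (k·y)² = k²(x² + y²). Each prime p ≡ 1 (mod 4) is itself a sum of two squares; find a² by testing p − a² for a perfect square:
  5: 5 − 1² = 4 = 2² ⇒ 5 = 1² + 2².
  89: 89 − 1² = 88, 89 − 2² = 85, 89 − 3² = 80, 89 − 4² = 73, 89 − 5² = 64 = 8² ⇒ 89 = 5² + 8².
  Combine using the Brahmagupta–Fibonacci identity (a² + b²)(c² + d²) = (ac − bd)² + (ad + bc)² = (ac + bd)² + (ad − bc)²:
  5 · 89 = 445: from (1² + 2²)(5² + 8²), take (1·5 − 2·8, 1·8 + 2·5) = (5 − 16, 8 + 10) = (-11, 18); dropping signs (only squares matter) gives (11, 18); check 11² + 18² = 121 + 324 = 445 ✓.
  Scale by k = 2: (2·11, 2·18) = (22, 36).
Step 4: Order so x ≤ y and verify: 22² + 36² = 484 + 1296 = 1780 = n. ✓

n = 1780 = 22² + 36² (one valid representation with x ≤ y).


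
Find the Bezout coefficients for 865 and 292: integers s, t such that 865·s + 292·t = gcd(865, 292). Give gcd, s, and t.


Euclidean algorithm on (865, 292) — divide until remainder is 0:
  865 = 2 · 292 + 281
  292 = 1 · 281 + 11
  281 = 25 · 11 + 6
  11 = 1 · 6 + 5
  6 = 1 · 5 + 1
  5 = 5 · 1 + 0
gcd(865, 292) = 1.
Track Bezout coefficients alongside the remainders: start with r₀ = 865 = a·1 + b·0 (s = 1, t = 0) and r₁ = 292 = a·0 + b·1 (s = 0, t = 1); each new remainder r_{k+1} = r_{k-1} − q_k·r_k inherits s_{k+1} = s_{k-1} − q_k·s_k, t_{k+1} = t_{k-1} − q_k·t_k, so r_k = a·s_k + b·t_k at every step:
  q = 2: r = 281, s = 1 − 2·0 = 1, t = 0 − 2·1 = -2  (check: 865·1 + 292·(-2) = 281)
  q = 1: r = 11, s = 0 − 1·1 = -1, t = 1 − 1·(-2) = 3  (check: 865·(-1) + 292·3 = 11)
  q = 25: r = 6, s = 1 − 25·(-1) = 26, t = -2 − 25·3 = -77  (check: 865·26 + 292·(-77) = 6)
  q = 1: r = 5, s = -1 − 1·26 = -27, t = 3 − 1·(-77) = 80  (check: 865·(-27) + 292·80 = 5)
  q = 1: r = 1, s = 26 − 1·(-27) = 53, t = -77 − 1·80 = -157  (check: 865·53 + 292·(-157) = 1)
The row with r = 1 (the gcd) gives the Bezout coefficients s = 53, t = -157.
Result: 865 · (53) + 292 · (-157) = 1.

gcd(865, 292) = 1; s = 53, t = -157 (check: 865·53 + 292·(-157) = 1).


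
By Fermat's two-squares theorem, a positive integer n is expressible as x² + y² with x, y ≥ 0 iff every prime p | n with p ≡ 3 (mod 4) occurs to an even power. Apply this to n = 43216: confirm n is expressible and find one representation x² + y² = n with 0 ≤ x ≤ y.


Step 1: Factor n = 43216 = 2^4 · 37 · 73.
Step 2: Check the mod-4 condition on each prime factor: 2 = 2 (special); 37 ≡ 1 (mod 4), exponent 1; 73 ≡ 1 (mod 4), exponent 1.
All primes ≡ 3 (mod 4) appear to even exponent (or don't appear), so by the two-squares theorem n IS expressible as a sum of two squares.
Step 3: Build a representation. Group n = k² · m with k = 4 and m = 37 · 73 = 2701 (a product of primes ≡ 1 (mod 4)); a representation of m scales to one of n via (k·x)² + (k·y)² = k²(x² + y²). Each prime p ≡ 1 (mod 4) is itself a sum of two squares; find a² by testing p − a² for a perfect square:
  37: 37 − 1² = 36 = 6² ⇒ 37 = 1² + 6².
  73: 73 − 1² = 72, 73 − 2² = 69, 73 − 3² = 64 = 8² ⇒ 73 = 3² + 8².
  Combine using the Brahmagupta–Fibonacci identity (a² + b²)(c² + d²) = (ac − bd)² + (ad + bc)² = (ac + bd)² + (ad − bc)²:
  37 · 73 = 2701: from (1² + 6²)(3² + 8²), take (1·3 − 6·8, 1·8 + 6·3) = (3 − 48, 8 + 18) = (-45, 26); dropping signs (only squares matter) gives (45, 26); check 45² + 26² = 2025 + 676 = 2701 ✓.
  Scale by k = 4: (4·45, 4·26) = (180, 104).
Step 4: Order so x ≤ y and verify: 104² + 180² = 10816 + 32400 = 43216 = n. ✓

n = 43216 = 104² + 180² (one valid representation with x ≤ y).


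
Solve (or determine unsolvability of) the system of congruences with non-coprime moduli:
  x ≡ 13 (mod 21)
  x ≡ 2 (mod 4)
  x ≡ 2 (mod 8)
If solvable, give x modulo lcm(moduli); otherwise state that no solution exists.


Moduli 21, 4, 8 are not pairwise coprime, so CRT works modulo lcm(m_i) when all pairwise compatibility conditions hold.
Pairwise compatibility: gcd(m_i, m_j) must divide a_i - a_j for every pair.
Merge one congruence at a time:
  Start: x ≡ 13 (mod 21).
  Combine with x ≡ 2 (mod 4): gcd(21, 4) = 1; 2 - 13 = -11, which IS divisible by 1, so compatible.
    Write x = 13 + 21·t and substitute into x ≡ 2 (mod 4): 21·t ≡ 2 − 13 = -11 (mod 4).
    Reduce coefficients mod 4: 1·t ≡ 1 (mod 4).
    So t ≡ 1 (mod 4).
    Then x = 13 + 21·1 = 34, valid modulo lcm(21, 4) = 84: x ≡ 34 (mod 84).
  Combine with x ≡ 2 (mod 8): gcd(84, 8) = 4; 2 - 34 = -32, which IS divisible by 4, so compatible.
    Write x = 34 + 84·t and substitute into x ≡ 2 (mod 8): 84·t ≡ 2 − 34 = -32 (mod 8).
    Divide the congruence (and modulus) by g = 4: 21·t ≡ -8 (mod 2).
    Reduce coefficients mod 2: 1·t ≡ 0 (mod 2).
    So t ≡ 0 (mod 2).
    Then x = 34 + 84·0 = 34, valid modulo lcm(84, 8) = 168: x ≡ 34 (mod 168).
Verify: 34 mod 21 = 13, 34 mod 4 = 2, 34 mod 8 = 2.

x ≡ 34 (mod 168).


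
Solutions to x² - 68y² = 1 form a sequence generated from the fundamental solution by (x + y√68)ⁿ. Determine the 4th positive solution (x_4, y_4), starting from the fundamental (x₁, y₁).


Step 1: Find the fundamental solution (x₁, y₁) of x² - 68y² = 1.
  Expand √68 as a continued fraction. a₀ = ⌊√68⌋ = 8; iterate m_{k+1} = d_k·a_k − m_k, d_{k+1} = (68 − m_{k+1}²)/d_k, a_{k+1} = ⌊(a₀ + m_{k+1})/d_{k+1}⌋ (starting m₀ = 0, d₀ = 1), with convergents p_k = a_k·p_{k-1} + p_{k-2}, q_k = a_k·q_{k-1} + q_{k-2} (p₋₁ = 1, q₋₁ = 0):
  k = 0: a₀ = 8; p₀/q₀ = 8/1; p₀² − 68·q₀² = 64 − 68 = -4.
  k = 1: m = 8, d = 4, a = ⌊(8 + 8)/4⌋ = 4; p/q = (4·8 + 1)/(4·1 + 0) = 33/4; p² − 68·q² = 1089 − 1088 = 1.
  The first convergent with p² − 68·q² = 1 gives the fundamental solution (x₁, y₁) = (33, 4).
Step 2: Apply the recurrence (x_{n+1}, y_{n+1}) = (x₁x_n + 68y₁y_n, x₁y_n + y₁x_n) repeatedly.
  From (x_1, y_1) = (33, 4): x_2 = 33·33 + 68·4·4 = 2177; y_2 = 33·4 + 4·33 = 264.
  From (x_2, y_2) = (2177, 264): x_3 = 33·2177 + 68·4·264 = 143649; y_3 = 33·264 + 4·2177 = 17420.
  From (x_3, y_3) = (143649, 17420): x_4 = 33·143649 + 68·4·17420 = 9478657; y_4 = 33·17420 + 4·143649 = 1149456.
Step 3: Verify x_4² - 68·y_4² = 89844938523649 - 89844938523648 = 1 (should be 1). ✓

(x_1, y_1) = (33, 4); (x_4, y_4) = (9478657, 1149456).


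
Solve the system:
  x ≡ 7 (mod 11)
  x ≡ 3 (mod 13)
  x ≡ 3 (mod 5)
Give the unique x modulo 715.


Moduli 11, 13, 5 are pairwise coprime; by CRT there is a unique solution modulo M = 11 · 13 · 5 = 715.
Solve pairwise, accumulating the modulus:
  Start with x ≡ 7 (mod 11).
  Combine with x ≡ 3 (mod 13): since gcd(11, 13) = 1, we get a unique residue mod 143.
    Write x = 7 + 11·t and substitute into x ≡ 3 (mod 13): 11·t ≡ 3 − 7 = -4 (mod 13).
    Reduce coefficients mod 13: 11·t ≡ 9 (mod 13).
    The inverse of 11 mod 13 is 6 (since 11·6 = 66 = 5·13 + 1), so t ≡ 6·9 = 54 ≡ 2 (mod 13).
    Then x = 7 + 11·2 = 29, valid modulo lcm(11, 13) = 143: x ≡ 29 (mod 143).
  Combine with x ≡ 3 (mod 5): since gcd(143, 5) = 1, we get a unique residue mod 715.
    Write x = 29 + 143·t and substitute into x ≡ 3 (mod 5): 143·t ≡ 3 − 29 = -26 (mod 5).
    Reduce coefficients mod 5: 3·t ≡ 4 (mod 5).
    The inverse of 3 mod 5 is 2 (since 3·2 = 6 = 1·5 + 1), so t ≡ 2·4 = 8 ≡ 3 (mod 5).
    Then x = 29 + 143·3 = 458, valid modulo lcm(143, 5) = 715: x ≡ 458 (mod 715).
Verify: 458 mod 11 = 7 ✓, 458 mod 13 = 3 ✓, 458 mod 5 = 3 ✓.

x ≡ 458 (mod 715).


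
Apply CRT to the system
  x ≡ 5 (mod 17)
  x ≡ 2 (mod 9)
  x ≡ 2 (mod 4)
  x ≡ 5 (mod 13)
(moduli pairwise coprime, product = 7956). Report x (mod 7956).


Product of moduli M = 17 · 9 · 4 · 13 = 7956.
Merge one congruence at a time:
  Start: x ≡ 5 (mod 17).
  Combine with x ≡ 2 (mod 9); new modulus lcm = 153.
    Write x = 5 + 17·t and substitute into x ≡ 2 (mod 9): 17·t ≡ 2 − 5 = -3 (mod 9).
    Reduce coefficients mod 9: 8·t ≡ 6 (mod 9).
    The inverse of 8 mod 9 is 8 (since 8·8 = 64 = 7·9 + 1), so t ≡ 8·6 = 48 ≡ 3 (mod 9).
    Then x = 5 + 17·3 = 56, valid modulo lcm(17, 9) = 153: x ≡ 56 (mod 153).
  Combine with x ≡ 2 (mod 4); new modulus lcm = 612.
    Write x = 56 + 153·t and substitute into x ≡ 2 (mod 4): 153·t ≡ 2 − 56 = -54 (mod 4).
    Reduce coefficients mod 4: 1·t ≡ 2 (mod 4).
    So t ≡ 2 (mod 4).
    Then x = 56 + 153·2 = 362, valid modulo lcm(153, 4) = 612: x ≡ 362 (mod 612).
  Combine with x ≡ 5 (mod 13); new modulus lcm = 7956.
    Write x = 362 + 612·t and substitute into x ≡ 5 (mod 13): 612·t ≡ 5 − 362 = -357 (mod 13).
    Reduce coefficients mod 13: 1·t ≡ 7 (mod 13).
    So t ≡ 7 (mod 13).
    Then x = 362 + 612·7 = 4646, valid modulo lcm(612, 13) = 7956: x ≡ 4646 (mod 7956).
Verify against each original: 4646 mod 17 = 5, 4646 mod 9 = 2, 4646 mod 4 = 2, 4646 mod 13 = 5.

x ≡ 4646 (mod 7956).


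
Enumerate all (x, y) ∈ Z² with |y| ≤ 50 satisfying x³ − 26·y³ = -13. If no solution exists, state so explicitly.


The equation is x³ - 26y³ = -13. For fixed y, x³ = 26·y³ − 13, so a solution requires the RHS to be a perfect cube.
Strategy: iterate y from -50 to 50, compute RHS = 26·y³ − 13, and check whether it is a (positive or negative) perfect cube.
Check small values of y:
  y = 0: RHS = -13 is not a perfect cube.
  y = 1: RHS = 13 is not a perfect cube.
  y = -1: RHS = -39 is not a perfect cube.
  y = 2: RHS = 195 is not a perfect cube.
  y = -2: RHS = -221 is not a perfect cube.
  y = 3: RHS = 689 is not a perfect cube.
  y = -3: RHS = -715 is not a perfect cube.
Continuing the search up to |y| = 50 finds no solutions either.
No (x, y) in the scanned range satisfies the equation.

No integer solutions with |y| ≤ 50.


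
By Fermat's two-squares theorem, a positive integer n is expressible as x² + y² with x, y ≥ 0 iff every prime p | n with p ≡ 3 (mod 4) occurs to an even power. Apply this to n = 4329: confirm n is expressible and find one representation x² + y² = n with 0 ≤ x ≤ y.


Step 1: Factor n = 4329 = 3^2 · 13 · 37.
Step 2: Check the mod-4 condition on each prime factor: 3 ≡ 3 (mod 4), exponent 2 (must be even); 13 ≡ 1 (mod 4), exponent 1; 37 ≡ 1 (mod 4), exponent 1.
All primes ≡ 3 (mod 4) appear to even exponent (or don't appear), so by the two-squares theorem n IS expressible as a sum of two squares.
Step 3: Build a representation. Group n = k² · m with k = 3 and m = 13 · 37 = 481 (a product of primes ≡ 1 (mod 4)); a representation of m scales to one of n via (k·x)² + (k·y)² = k²(x² + y²). Each prime p ≡ 1 (mod 4) is itself a sum of two squares; find a² by testing p − a² for a perfect square:
  13: 13 − 1² = 12, 13 − 2² = 9 = 3² ⇒ 13 = 2² + 3².
  37: 37 − 1² = 36 = 6² ⇒ 37 = 1² + 6².
  Combine using the Brahmagupta–Fibonacci identity (a² + b²)(c² + d²) = (ac − bd)² + (ad + bc)² = (ac + bd)² + (ad − bc)²:
  13 · 37 = 481: from (2² + 3²)(1² + 6²), take (2·1 − 3·6, 2·6 + 3·1) = (2 − 18, 12 + 3) = (-16, 15); dropping signs (only squares matter) gives (16, 15); check 16² + 15² = 256 + 225 = 481 ✓.
  Scale by k = 3: (3·16, 3·15) = (48, 45).
Step 4: Order so x ≤ y and verify: 45² + 48² = 2025 + 2304 = 4329 = n. ✓

n = 4329 = 45² + 48² (one valid representation with x ≤ y).


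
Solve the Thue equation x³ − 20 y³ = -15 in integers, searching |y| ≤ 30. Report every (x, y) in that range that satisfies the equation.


The equation is x³ - 20y³ = -15. For fixed y, x³ = 20·y³ − 15, so a solution requires the RHS to be a perfect cube.
Strategy: iterate y from -30 to 30, compute RHS = 20·y³ − 15, and check whether it is a (positive or negative) perfect cube.
Check small values of y:
  y = 0: RHS = -15 is not a perfect cube.
  y = 1: RHS = 5 is not a perfect cube.
  y = -1: RHS = -35 is not a perfect cube.
  y = 2: RHS = 145 is not a perfect cube.
  y = -2: RHS = -175 is not a perfect cube.
  y = 3: RHS = 525 is not a perfect cube.
  y = -3: RHS = -555 is not a perfect cube.
Continuing the search up to |y| = 30 finds no solutions either.
No (x, y) in the scanned range satisfies the equation.

No integer solutions with |y| ≤ 30.


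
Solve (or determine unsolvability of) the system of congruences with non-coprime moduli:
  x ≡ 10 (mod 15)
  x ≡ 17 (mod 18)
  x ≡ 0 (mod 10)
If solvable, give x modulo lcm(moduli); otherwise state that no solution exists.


Moduli 15, 18, 10 are not pairwise coprime, so CRT works modulo lcm(m_i) when all pairwise compatibility conditions hold.
Pairwise compatibility: gcd(m_i, m_j) must divide a_i - a_j for every pair.
Merge one congruence at a time:
  Start: x ≡ 10 (mod 15).
  Combine with x ≡ 17 (mod 18): gcd(15, 18) = 3, and 17 - 10 = 7 is NOT divisible by 3.
    ⇒ system is inconsistent (no integer solution).

No solution (the system is inconsistent).


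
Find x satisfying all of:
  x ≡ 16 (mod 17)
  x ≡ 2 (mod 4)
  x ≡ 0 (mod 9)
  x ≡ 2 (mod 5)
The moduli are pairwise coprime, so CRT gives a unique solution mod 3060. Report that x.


Product of moduli M = 17 · 4 · 9 · 5 = 3060.
Merge one congruence at a time:
  Start: x ≡ 16 (mod 17).
  Combine with x ≡ 2 (mod 4); new modulus lcm = 68.
    Write x = 16 + 17·t and substitute into x ≡ 2 (mod 4): 17·t ≡ 2 − 16 = -14 (mod 4).
    Reduce coefficients mod 4: 1·t ≡ 2 (mod 4).
    So t ≡ 2 (mod 4).
    Then x = 16 + 17·2 = 50, valid modulo lcm(17, 4) = 68: x ≡ 50 (mod 68).
  Combine with x ≡ 0 (mod 9); new modulus lcm = 612.
    Write x = 50 + 68·t and substitute into x ≡ 0 (mod 9): 68·t ≡ 0 − 50 = -50 (mod 9).
    Reduce coefficients mod 9: 5·t ≡ 4 (mod 9).
    The inverse of 5 mod 9 is 2 (since 5·2 = 10 = 1·9 + 1), so t ≡ 2·4 = 8 ≡ 8 (mod 9).
    Then x = 50 + 68·8 = 594, valid modulo lcm(68, 9) = 612: x ≡ 594 (mod 612).
  Combine with x ≡ 2 (mod 5); new modulus lcm = 3060.
    Write x = 594 + 612·t and substitute into x ≡ 2 (mod 5): 612·t ≡ 2 − 594 = -592 (mod 5).
    Reduce coefficients mod 5: 2·t ≡ 3 (mod 5).
    The inverse of 2 mod 5 is 3 (since 2·3 = 6 = 1·5 + 1), so t ≡ 3·3 = 9 ≡ 4 (mod 5).
    Then x = 594 + 612·4 = 3042, valid modulo lcm(612, 5) = 3060: x ≡ 3042 (mod 3060).
Verify against each original: 3042 mod 17 = 16, 3042 mod 4 = 2, 3042 mod 9 = 0, 3042 mod 5 = 2.

x ≡ 3042 (mod 3060).


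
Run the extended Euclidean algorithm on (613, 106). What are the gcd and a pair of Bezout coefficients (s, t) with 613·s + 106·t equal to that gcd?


Euclidean algorithm on (613, 106) — divide until remainder is 0:
  613 = 5 · 106 + 83
  106 = 1 · 83 + 23
  83 = 3 · 23 + 14
  23 = 1 · 14 + 9
  14 = 1 · 9 + 5
  9 = 1 · 5 + 4
  5 = 1 · 4 + 1
  4 = 4 · 1 + 0
gcd(613, 106) = 1.
Track Bezout coefficients alongside the remainders: start with r₀ = 613 = a·1 + b·0 (s = 1, t = 0) and r₁ = 106 = a·0 + b·1 (s = 0, t = 1); each new remainder r_{k+1} = r_{k-1} − q_k·r_k inherits s_{k+1} = s_{k-1} − q_k·s_k, t_{k+1} = t_{k-1} − q_k·t_k, so r_k = a·s_k + b·t_k at every step:
  q = 5: r = 83, s = 1 − 5·0 = 1, t = 0 − 5·1 = -5  (check: 613·1 + 106·(-5) = 83)
  q = 1: r = 23, s = 0 − 1·1 = -1, t = 1 − 1·(-5) = 6  (check: 613·(-1) + 106·6 = 23)
  q = 3: r = 14, s = 1 − 3·(-1) = 4, t = -5 − 3·6 = -23  (check: 613·4 + 106·(-23) = 14)
  q = 1: r = 9, s = -1 − 1·4 = -5, t = 6 − 1·(-23) = 29  (check: 613·(-5) + 106·29 = 9)
  q = 1: r = 5, s = 4 − 1·(-5) = 9, t = -23 − 1·29 = -52  (check: 613·9 + 106·(-52) = 5)
  q = 1: r = 4, s = -5 − 1·9 = -14, t = 29 − 1·(-52) = 81  (check: 613·(-14) + 106·81 = 4)
  q = 1: r = 1, s = 9 − 1·(-14) = 23, t = -52 − 1·81 = -133  (check: 613·23 + 106·(-133) = 1)
The row with r = 1 (the gcd) gives the Bezout coefficients s = 23, t = -133.
Result: 613 · (23) + 106 · (-133) = 1.

gcd(613, 106) = 1; s = 23, t = -133 (check: 613·23 + 106·(-133) = 1).


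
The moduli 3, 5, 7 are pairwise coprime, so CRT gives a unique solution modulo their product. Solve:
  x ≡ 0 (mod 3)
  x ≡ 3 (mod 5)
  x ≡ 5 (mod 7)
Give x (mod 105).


Moduli 3, 5, 7 are pairwise coprime; by CRT there is a unique solution modulo M = 3 · 5 · 7 = 105.
Solve pairwise, accumulating the modulus:
  Start with x ≡ 0 (mod 3).
  Combine with x ≡ 3 (mod 5): since gcd(3, 5) = 1, we get a unique residue mod 15.
    Write x = 0 + 3·t and substitute into x ≡ 3 (mod 5): 3·t ≡ 3 − 0 = 3 (mod 5).
    The inverse of 3 mod 5 is 2 (since 3·2 = 6 = 1·5 + 1), so t ≡ 2·3 = 6 ≡ 1 (mod 5).
    Then x = 0 + 3·1 = 3, valid modulo lcm(3, 5) = 15: x ≡ 3 (mod 15).
  Combine with x ≡ 5 (mod 7): since gcd(15, 7) = 1, we get a unique residue mod 105.
    Write x = 3 + 15·t and substitute into x ≡ 5 (mod 7): 15·t ≡ 5 − 3 = 2 (mod 7).
    Reduce coefficients mod 7: 1·t ≡ 2 (mod 7).
    So t ≡ 2 (mod 7).
    Then x = 3 + 15·2 = 33, valid modulo lcm(15, 7) = 105: x ≡ 33 (mod 105).
Verify: 33 mod 3 = 0 ✓, 33 mod 5 = 3 ✓, 33 mod 7 = 5 ✓.

x ≡ 33 (mod 105).


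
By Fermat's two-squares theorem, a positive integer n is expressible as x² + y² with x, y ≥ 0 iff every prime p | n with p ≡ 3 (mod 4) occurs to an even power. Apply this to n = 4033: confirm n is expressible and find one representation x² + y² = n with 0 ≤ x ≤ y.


Step 1: Factor n = 4033 = 37 · 109.
Step 2: Check the mod-4 condition on each prime factor: 37 ≡ 1 (mod 4), exponent 1; 109 ≡ 1 (mod 4), exponent 1.
All primes ≡ 3 (mod 4) appear to even exponent (or don't appear), so by the two-squares theorem n IS expressible as a sum of two squares.
Step 3: Build a representation. Here n = 37 · 109 is a product of primes ≡ 1 (mod 4). Each prime p ≡ 1 (mod 4) is itself a sum of two squares; find a² by testing p − a² for a perfect square:
  37: 37 − 1² = 36 = 6² ⇒ 37 = 1² + 6².
  109: 109 − 1² = 108, 109 − 2² = 105, 109 − 3² = 100 = 10² ⇒ 109 = 3² + 10².
  Combine using the Brahmagupta–Fibonacci identity (a² + b²)(c² + d²) = (ac − bd)² + (ad + bc)² = (ac + bd)² + (ad − bc)²:
  37 · 109 = 4033: from (1² + 6²)(3² + 10²), take (1·3 − 6·10, 1·10 + 6·3) = (3 − 60, 10 + 18) = (-57, 28); dropping signs (only squares matter) gives (57, 28); check 57² + 28² = 3249 + 784 = 4033 ✓.
Step 4: Order so x ≤ y and verify: 28² + 57² = 784 + 3249 = 4033 = n. ✓

n = 4033 = 28² + 57² (one valid representation with x ≤ y).


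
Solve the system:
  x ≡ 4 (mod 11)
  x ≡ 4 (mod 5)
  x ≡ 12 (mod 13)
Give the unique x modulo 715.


Moduli 11, 5, 13 are pairwise coprime; by CRT there is a unique solution modulo M = 11 · 5 · 13 = 715.
Solve pairwise, accumulating the modulus:
  Start with x ≡ 4 (mod 11).
  Combine with x ≡ 4 (mod 5): since gcd(11, 5) = 1, we get a unique residue mod 55.
    Write x = 4 + 11·t and substitute into x ≡ 4 (mod 5): 11·t ≡ 4 − 4 = 0 (mod 5).
    Reduce coefficients mod 5: 1·t ≡ 0 (mod 5).
    So t ≡ 0 (mod 5).
    Then x = 4 + 11·0 = 4, valid modulo lcm(11, 5) = 55: x ≡ 4 (mod 55).
  Combine with x ≡ 12 (mod 13): since gcd(55, 13) = 1, we get a unique residue mod 715.
    Write x = 4 + 55·t and substitute into x ≡ 12 (mod 13): 55·t ≡ 12 − 4 = 8 (mod 13).
    Reduce coefficients mod 13: 3·t ≡ 8 (mod 13).
    The inverse of 3 mod 13 is 9 (since 3·9 = 27 = 2·13 + 1), so t ≡ 9·8 = 72 ≡ 7 (mod 13).
    Then x = 4 + 55·7 = 389, valid modulo lcm(55, 13) = 715: x ≡ 389 (mod 715).
Verify: 389 mod 11 = 4 ✓, 389 mod 5 = 4 ✓, 389 mod 13 = 12 ✓.

x ≡ 389 (mod 715).


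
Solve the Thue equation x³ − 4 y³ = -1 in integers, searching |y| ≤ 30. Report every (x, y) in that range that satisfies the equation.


The equation is x³ - 4y³ = -1. For fixed y, x³ = 4·y³ − 1, so a solution requires the RHS to be a perfect cube.
Strategy: iterate y from -30 to 30, compute RHS = 4·y³ − 1, and check whether it is a (positive or negative) perfect cube.
Check small values of y:
  y = 0: RHS = -1 = (-1)³ ⇒ x = -1 works.
  y = 1: RHS = 3 is not a perfect cube.
  y = -1: RHS = -5 is not a perfect cube.
  y = 2: RHS = 31 is not a perfect cube.
  y = -2: RHS = -33 is not a perfect cube.
  y = 3: RHS = 107 is not a perfect cube.
  y = -3: RHS = -109 is not a perfect cube.
Continuing the search up to |y| = 30 finds no further solutions beyond those listed.
Collected solutions: (-1, 0).

Solutions (with |y| ≤ 30): (-1, 0).


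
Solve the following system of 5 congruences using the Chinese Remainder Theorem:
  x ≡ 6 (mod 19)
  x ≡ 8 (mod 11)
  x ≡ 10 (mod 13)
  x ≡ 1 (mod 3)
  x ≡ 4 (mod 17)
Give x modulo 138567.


Product of moduli M = 19 · 11 · 13 · 3 · 17 = 138567.
Merge one congruence at a time:
  Start: x ≡ 6 (mod 19).
  Combine with x ≡ 8 (mod 11); new modulus lcm = 209.
    Write x = 6 + 19·t and substitute into x ≡ 8 (mod 11): 19·t ≡ 8 − 6 = 2 (mod 11).
    Reduce coefficients mod 11: 8·t ≡ 2 (mod 11).
    The inverse of 8 mod 11 is 7 (since 8·7 = 56 = 5·11 + 1), so t ≡ 7·2 = 14 ≡ 3 (mod 11).
    Then x = 6 + 19·3 = 63, valid modulo lcm(19, 11) = 209: x ≡ 63 (mod 209).
  Combine with x ≡ 10 (mod 13); new modulus lcm = 2717.
    Write x = 63 + 209·t and substitute into x ≡ 10 (mod 13): 209·t ≡ 10 − 63 = -53 (mod 13).
    Reduce coefficients mod 13: 1·t ≡ 12 (mod 13).
    So t ≡ 12 (mod 13).
    Then x = 63 + 209·12 = 2571, valid modulo lcm(209, 13) = 2717: x ≡ 2571 (mod 2717).
  Combine with x ≡ 1 (mod 3); new modulus lcm = 8151.
    Write x = 2571 + 2717·t and substitute into x ≡ 1 (mod 3): 2717·t ≡ 1 − 2571 = -2570 (mod 3).
    Reduce coefficients mod 3: 2·t ≡ 1 (mod 3).
    The inverse of 2 mod 3 is 2 (since 2·2 = 4 = 1·3 + 1), so t ≡ 2·1 = 2 ≡ 2 (mod 3).
    Then x = 2571 + 2717·2 = 8005, valid modulo lcm(2717, 3) = 8151: x ≡ 8005 (mod 8151).
  Combine with x ≡ 4 (mod 17); new modulus lcm = 138567.
    Write x = 8005 + 8151·t and substitute into x ≡ 4 (mod 17): 8151·t ≡ 4 − 8005 = -8001 (mod 17).
    Reduce coefficients mod 17: 8·t ≡ 6 (mod 17).
    The inverse of 8 mod 17 is 15 (since 8·15 = 120 = 7·17 + 1), so t ≡ 15·6 = 90 ≡ 5 (mod 17).
    Then x = 8005 + 8151·5 = 48760, valid modulo lcm(8151, 17) = 138567: x ≡ 48760 (mod 138567).
Verify against each original: 48760 mod 19 = 6, 48760 mod 11 = 8, 48760 mod 13 = 10, 48760 mod 3 = 1, 48760 mod 17 = 4.

x ≡ 48760 (mod 138567).
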